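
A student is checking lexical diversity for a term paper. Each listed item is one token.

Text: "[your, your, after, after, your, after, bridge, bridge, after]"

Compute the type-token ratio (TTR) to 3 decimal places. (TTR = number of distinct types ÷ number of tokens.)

N = 9 tokens, V = 3 types.
TTR = V / N = 3 / 9 = 0.333

0.333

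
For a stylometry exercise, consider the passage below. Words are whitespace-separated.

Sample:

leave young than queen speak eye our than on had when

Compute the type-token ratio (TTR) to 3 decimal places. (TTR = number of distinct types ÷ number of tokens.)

N = 11 tokens, V = 10 types.
TTR = V / N = 10 / 11 = 0.909

0.909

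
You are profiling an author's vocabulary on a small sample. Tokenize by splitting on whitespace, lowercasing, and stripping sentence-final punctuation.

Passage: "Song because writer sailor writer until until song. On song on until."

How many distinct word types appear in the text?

Distinct types: {because, on, sailor, song, until, writer}
V = 6

6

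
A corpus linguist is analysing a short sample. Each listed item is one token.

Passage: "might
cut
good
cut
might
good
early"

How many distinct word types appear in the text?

Distinct types: {cut, early, good, might}
V = 4

4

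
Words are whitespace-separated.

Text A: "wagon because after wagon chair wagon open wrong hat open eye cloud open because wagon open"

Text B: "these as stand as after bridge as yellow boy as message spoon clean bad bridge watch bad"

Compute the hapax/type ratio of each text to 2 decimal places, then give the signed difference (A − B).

A: hapax=6, V=9, ratio=0.67
B: hapax=9, V=12, ratio=0.75
Difference = 0.67 − 0.75 = -0.08

-0.08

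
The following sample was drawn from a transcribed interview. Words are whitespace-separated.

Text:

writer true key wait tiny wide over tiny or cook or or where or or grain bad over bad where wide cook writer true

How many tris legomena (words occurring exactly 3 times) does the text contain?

0

Frequencies: or:5, writer:2, true:2, tiny:2, wide:2, over:2, cook:2, where:2, bad:2, key:1, wait:1, grain:1
Words with frequency 3: (none)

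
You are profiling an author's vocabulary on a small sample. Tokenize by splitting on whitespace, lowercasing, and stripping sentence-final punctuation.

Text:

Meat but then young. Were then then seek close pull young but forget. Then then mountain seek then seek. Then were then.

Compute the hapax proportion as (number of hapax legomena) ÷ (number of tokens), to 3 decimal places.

Frequencies: then:8, seek:3, but:2, young:2, were:2, meat:1, close:1, pull:1, forget:1, mountain:1
Hapax count = 5; token count = 22.
Ratio = 5 / 22 = 0.227

0.227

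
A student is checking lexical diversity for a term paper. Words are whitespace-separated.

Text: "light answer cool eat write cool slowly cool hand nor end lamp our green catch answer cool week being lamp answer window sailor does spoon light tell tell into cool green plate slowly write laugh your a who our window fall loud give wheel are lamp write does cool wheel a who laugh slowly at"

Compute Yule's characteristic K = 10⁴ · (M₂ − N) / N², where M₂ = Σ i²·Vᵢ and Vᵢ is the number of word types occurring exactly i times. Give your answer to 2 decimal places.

244.63

Frequencies: cool:6, answer:3, write:3, slowly:3, lamp:3, light:2, our:2, green:2, window:2, does:2, tell:2, laugh:2, a:2, who:2, wheel:2, eat:1, hand:1, nor:1, end:1, catch:1, … (12 more, each freq 1)
N = 55. Frequency spectrum: V_1=17, V_2=10, V_3=4, V_6=1
M₂ = 1²·17 + 2²·10 + 3²·4 + 6²·1 = 129
K = 10000 × (129 − 55) / 55² = 244.63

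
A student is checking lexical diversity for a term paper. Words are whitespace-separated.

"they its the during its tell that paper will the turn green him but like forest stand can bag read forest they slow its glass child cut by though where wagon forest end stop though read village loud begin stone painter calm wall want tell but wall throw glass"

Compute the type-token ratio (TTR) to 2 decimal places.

N = 49 tokens, V = 37 types.
TTR = V / N = 37 / 49 = 0.76

0.76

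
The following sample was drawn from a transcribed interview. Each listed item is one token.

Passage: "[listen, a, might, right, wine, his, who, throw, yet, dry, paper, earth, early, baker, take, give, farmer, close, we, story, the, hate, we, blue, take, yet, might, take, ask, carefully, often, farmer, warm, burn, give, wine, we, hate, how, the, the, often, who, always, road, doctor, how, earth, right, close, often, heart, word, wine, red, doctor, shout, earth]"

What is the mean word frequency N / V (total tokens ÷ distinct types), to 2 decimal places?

1.61

N = 58 tokens, V = 36 types.
Mean frequency = N / V = 58 / 36 = 1.61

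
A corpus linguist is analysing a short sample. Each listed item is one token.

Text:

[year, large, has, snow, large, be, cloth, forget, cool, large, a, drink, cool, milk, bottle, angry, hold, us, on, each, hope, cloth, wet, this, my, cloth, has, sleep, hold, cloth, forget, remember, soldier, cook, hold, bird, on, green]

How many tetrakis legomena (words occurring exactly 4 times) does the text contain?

1

Frequencies: cloth:4, large:3, hold:3, has:2, forget:2, cool:2, on:2, year:1, snow:1, be:1, a:1, drink:1, milk:1, bottle:1, angry:1, us:1, each:1, hope:1, wet:1, this:1, … (7 more, each freq 1)
Words with frequency 4: cloth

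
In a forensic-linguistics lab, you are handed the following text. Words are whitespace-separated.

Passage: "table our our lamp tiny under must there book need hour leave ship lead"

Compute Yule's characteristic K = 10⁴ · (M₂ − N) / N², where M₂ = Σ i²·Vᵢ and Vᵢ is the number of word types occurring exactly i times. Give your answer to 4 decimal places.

102.0408

Frequencies: our:2, table:1, lamp:1, tiny:1, under:1, must:1, there:1, book:1, need:1, hour:1, leave:1, ship:1, lead:1
N = 14. Frequency spectrum: V_1=12, V_2=1
M₂ = 1²·12 + 2²·1 = 16
K = 10000 × (16 − 14) / 14² = 102.0408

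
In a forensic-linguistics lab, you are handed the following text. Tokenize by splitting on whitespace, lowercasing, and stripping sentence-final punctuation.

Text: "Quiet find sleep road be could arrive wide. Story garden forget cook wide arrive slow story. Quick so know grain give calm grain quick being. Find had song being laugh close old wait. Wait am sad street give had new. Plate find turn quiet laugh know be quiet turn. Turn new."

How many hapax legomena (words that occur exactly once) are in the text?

16

Frequencies: quiet:3, find:3, turn:3, be:2, arrive:2, wide:2, story:2, quick:2, know:2, grain:2, give:2, being:2, had:2, laugh:2, wait:2, new:2, sleep:1, road:1, could:1, garden:1, … (12 more, each freq 1)
Hapax (freq=1): am, calm, close, cook, could, forget, garden, old, plate, road, sad, sleep, slow, so, song, street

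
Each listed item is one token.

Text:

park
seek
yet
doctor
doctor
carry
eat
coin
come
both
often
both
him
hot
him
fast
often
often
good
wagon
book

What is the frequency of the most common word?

Frequencies: often:3, doctor:2, both:2, him:2, park:1, seek:1, yet:1, carry:1, eat:1, coin:1, come:1, hot:1, fast:1, good:1, wagon:1, book:1
Most common: 'often' with frequency 3.

3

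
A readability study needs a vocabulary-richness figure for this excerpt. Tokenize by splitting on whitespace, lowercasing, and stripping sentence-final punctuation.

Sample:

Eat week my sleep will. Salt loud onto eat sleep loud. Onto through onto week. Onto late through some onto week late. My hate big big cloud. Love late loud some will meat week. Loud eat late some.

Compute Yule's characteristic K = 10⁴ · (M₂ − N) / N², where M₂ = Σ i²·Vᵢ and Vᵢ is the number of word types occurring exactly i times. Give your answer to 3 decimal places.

540.166

Frequencies: onto:5, week:4, loud:4, late:4, eat:3, some:3, my:2, sleep:2, will:2, through:2, big:2, salt:1, hate:1, cloud:1, love:1, meat:1
N = 38. Frequency spectrum: V_1=5, V_2=5, V_3=2, V_4=3, V_5=1
M₂ = 1²·5 + 2²·5 + 3²·2 + 4²·3 + 5²·1 = 116
K = 10000 × (116 − 38) / 38² = 540.166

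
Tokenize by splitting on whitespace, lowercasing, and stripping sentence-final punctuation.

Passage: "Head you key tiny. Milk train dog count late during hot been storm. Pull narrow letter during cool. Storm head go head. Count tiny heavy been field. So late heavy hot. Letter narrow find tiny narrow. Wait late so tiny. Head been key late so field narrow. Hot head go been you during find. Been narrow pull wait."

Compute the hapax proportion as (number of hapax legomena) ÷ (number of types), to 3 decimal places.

0.174

Frequencies: head:5, been:5, narrow:5, tiny:4, late:4, during:3, hot:3, so:3, you:2, key:2, count:2, storm:2, pull:2, letter:2, go:2, heavy:2, field:2, find:2, wait:2, milk:1, … (3 more, each freq 1)
Hapax count = 4; type count = 23.
Ratio = 4 / 23 = 0.174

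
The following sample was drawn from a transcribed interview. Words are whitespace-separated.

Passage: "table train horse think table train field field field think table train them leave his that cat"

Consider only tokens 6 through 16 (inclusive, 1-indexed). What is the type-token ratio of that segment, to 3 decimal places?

0.727

Segment tokens 6–16: train, field, field, field, think, table, train, them, leave, his, that
Segment N = 11, segment V = 8.
TTR = 8 / 11 = 0.727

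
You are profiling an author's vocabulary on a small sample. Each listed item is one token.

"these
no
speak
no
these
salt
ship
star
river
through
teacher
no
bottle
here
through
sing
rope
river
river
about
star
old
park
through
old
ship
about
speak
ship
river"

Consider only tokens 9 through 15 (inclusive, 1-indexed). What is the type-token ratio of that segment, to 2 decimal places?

Segment tokens 9–15: river, through, teacher, no, bottle, here, through
Segment N = 7, segment V = 6.
TTR = 6 / 7 = 0.86

0.86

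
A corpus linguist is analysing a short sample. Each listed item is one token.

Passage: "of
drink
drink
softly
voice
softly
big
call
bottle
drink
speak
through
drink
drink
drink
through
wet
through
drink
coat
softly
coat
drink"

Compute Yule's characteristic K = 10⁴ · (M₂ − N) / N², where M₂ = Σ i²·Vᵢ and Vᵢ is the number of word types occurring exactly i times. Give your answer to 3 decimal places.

Frequencies: drink:8, softly:3, through:3, coat:2, of:1, voice:1, big:1, call:1, bottle:1, speak:1, wet:1
N = 23. Frequency spectrum: V_1=7, V_2=1, V_3=2, V_8=1
M₂ = 1²·7 + 2²·1 + 3²·2 + 8²·1 = 93
K = 10000 × (93 − 23) / 23² = 1323.251

1323.251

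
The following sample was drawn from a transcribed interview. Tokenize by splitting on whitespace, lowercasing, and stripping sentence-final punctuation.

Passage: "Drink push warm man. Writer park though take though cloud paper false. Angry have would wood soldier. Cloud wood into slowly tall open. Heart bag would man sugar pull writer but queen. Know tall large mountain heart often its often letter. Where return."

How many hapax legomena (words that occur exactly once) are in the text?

25

Frequencies: man:2, writer:2, though:2, cloud:2, would:2, wood:2, tall:2, heart:2, often:2, drink:1, push:1, warm:1, park:1, take:1, paper:1, false:1, angry:1, have:1, soldier:1, into:1, … (14 more, each freq 1)
Hapax (freq=1): angry, bag, but, drink, false, have, into, its, know, large, letter, mountain, open, paper, park, pull, push, queen, return, slowly, soldier, sugar, take, warm, where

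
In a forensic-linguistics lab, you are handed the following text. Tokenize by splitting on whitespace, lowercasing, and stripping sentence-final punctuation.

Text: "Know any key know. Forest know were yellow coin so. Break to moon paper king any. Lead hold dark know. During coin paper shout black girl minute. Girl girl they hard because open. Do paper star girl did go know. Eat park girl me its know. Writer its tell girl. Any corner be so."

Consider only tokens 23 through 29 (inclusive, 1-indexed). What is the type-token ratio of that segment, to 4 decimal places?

0.7143

Segment tokens 23–29: paper, shout, black, girl, minute, girl, girl
Segment N = 7, segment V = 5.
TTR = 5 / 7 = 0.7143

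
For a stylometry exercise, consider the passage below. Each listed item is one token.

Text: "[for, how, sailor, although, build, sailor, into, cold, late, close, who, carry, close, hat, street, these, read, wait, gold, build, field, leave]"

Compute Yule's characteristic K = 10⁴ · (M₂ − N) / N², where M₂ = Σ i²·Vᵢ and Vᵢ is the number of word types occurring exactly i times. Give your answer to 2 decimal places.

123.97

Frequencies: sailor:2, build:2, close:2, for:1, how:1, although:1, into:1, cold:1, late:1, who:1, carry:1, hat:1, street:1, these:1, read:1, wait:1, gold:1, field:1, leave:1
N = 22. Frequency spectrum: V_1=16, V_2=3
M₂ = 1²·16 + 2²·3 = 28
K = 10000 × (28 − 22) / 22² = 123.97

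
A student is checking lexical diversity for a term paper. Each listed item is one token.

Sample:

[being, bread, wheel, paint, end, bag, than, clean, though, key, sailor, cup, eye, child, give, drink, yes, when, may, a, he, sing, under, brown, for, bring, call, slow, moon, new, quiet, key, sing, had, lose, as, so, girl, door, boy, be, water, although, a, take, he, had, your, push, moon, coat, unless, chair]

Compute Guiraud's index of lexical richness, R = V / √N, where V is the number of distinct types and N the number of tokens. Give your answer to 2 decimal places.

6.46

N = 53, V = 47.
√N = 7.280110
R = 47 / 7.280110 = 6.46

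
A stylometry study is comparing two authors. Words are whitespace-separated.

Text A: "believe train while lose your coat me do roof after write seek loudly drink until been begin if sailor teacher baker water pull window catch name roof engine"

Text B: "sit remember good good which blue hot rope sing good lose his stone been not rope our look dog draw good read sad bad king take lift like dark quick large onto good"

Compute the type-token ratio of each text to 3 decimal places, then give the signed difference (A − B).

0.116

TTR(A) = 27/28 = 0.964
TTR(B) = 28/33 = 0.848
Difference = 0.964 − 0.848 = 0.116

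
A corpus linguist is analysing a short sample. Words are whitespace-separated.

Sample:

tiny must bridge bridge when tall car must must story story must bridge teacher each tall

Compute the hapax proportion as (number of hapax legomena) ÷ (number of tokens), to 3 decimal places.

0.313

Frequencies: must:4, bridge:3, tall:2, story:2, tiny:1, when:1, car:1, teacher:1, each:1
Hapax count = 5; token count = 16.
Ratio = 5 / 16 = 0.313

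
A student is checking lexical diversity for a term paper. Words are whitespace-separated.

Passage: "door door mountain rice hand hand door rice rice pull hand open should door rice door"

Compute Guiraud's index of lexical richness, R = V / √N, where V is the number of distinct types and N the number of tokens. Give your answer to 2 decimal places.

N = 16, V = 7.
√N = 4.000000
R = 7 / 4.000000 = 1.75

1.75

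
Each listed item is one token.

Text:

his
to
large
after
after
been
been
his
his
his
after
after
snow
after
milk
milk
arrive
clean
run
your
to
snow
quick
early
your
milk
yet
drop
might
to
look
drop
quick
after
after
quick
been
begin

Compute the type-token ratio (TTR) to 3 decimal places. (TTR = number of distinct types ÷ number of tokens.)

N = 38 tokens, V = 18 types.
TTR = V / N = 18 / 38 = 0.474

0.474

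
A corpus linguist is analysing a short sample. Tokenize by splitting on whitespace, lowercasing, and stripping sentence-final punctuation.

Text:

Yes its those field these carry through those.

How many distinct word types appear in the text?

7

Distinct types: {carry, field, its, these, those, through, yes}
V = 7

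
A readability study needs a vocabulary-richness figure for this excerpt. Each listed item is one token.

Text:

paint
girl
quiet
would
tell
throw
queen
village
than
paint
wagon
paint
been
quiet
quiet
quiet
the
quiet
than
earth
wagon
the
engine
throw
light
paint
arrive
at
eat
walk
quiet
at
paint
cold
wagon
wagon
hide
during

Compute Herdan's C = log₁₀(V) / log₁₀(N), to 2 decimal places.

0.85

N = 38, V = 22.
log₁₀(V) = 1.342423, log₁₀(N) = 1.579784
C = 1.342423 / 1.579784 = 0.85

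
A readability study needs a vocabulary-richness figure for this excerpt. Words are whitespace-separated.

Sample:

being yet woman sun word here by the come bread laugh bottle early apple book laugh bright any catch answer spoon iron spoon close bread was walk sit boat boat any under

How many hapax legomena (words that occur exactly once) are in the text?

22

Frequencies: bread:2, laugh:2, any:2, spoon:2, boat:2, being:1, yet:1, woman:1, sun:1, word:1, here:1, by:1, the:1, come:1, bottle:1, early:1, apple:1, book:1, bright:1, catch:1, … (7 more, each freq 1)
Hapax (freq=1): answer, apple, being, book, bottle, bright, by, catch, close, come, early, here, iron, sit, sun, the, under, walk, was, woman, word, yet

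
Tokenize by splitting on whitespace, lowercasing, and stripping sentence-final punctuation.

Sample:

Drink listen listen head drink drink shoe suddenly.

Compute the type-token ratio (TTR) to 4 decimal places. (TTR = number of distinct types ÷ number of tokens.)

N = 8 tokens, V = 5 types.
TTR = V / N = 5 / 8 = 0.6250

0.6250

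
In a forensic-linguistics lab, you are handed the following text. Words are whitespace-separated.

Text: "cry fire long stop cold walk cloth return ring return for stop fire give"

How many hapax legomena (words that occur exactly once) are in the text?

8

Frequencies: fire:2, stop:2, return:2, cry:1, long:1, cold:1, walk:1, cloth:1, ring:1, for:1, give:1
Hapax (freq=1): cloth, cold, cry, for, give, long, ring, walk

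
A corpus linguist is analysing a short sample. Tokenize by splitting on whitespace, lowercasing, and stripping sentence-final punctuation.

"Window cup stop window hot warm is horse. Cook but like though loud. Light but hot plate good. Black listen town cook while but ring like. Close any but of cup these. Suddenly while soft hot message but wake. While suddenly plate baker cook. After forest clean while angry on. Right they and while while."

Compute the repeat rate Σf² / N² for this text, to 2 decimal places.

0.04

Frequencies: while:6, but:5, hot:3, cook:3, window:2, cup:2, like:2, plate:2, suddenly:2, stop:1, warm:1, is:1, horse:1, though:1, loud:1, light:1, good:1, black:1, listen:1, town:1, … (17 more, each freq 1)
Σf² = 127; N² = 3025
Repeat rate = 127 / 3025 = 0.04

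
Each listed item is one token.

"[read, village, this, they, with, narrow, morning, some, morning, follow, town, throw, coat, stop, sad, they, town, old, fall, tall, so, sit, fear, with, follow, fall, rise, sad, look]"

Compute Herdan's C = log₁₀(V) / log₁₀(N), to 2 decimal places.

N = 29, V = 22.
log₁₀(V) = 1.342423, log₁₀(N) = 1.462398
C = 1.342423 / 1.462398 = 0.92

0.92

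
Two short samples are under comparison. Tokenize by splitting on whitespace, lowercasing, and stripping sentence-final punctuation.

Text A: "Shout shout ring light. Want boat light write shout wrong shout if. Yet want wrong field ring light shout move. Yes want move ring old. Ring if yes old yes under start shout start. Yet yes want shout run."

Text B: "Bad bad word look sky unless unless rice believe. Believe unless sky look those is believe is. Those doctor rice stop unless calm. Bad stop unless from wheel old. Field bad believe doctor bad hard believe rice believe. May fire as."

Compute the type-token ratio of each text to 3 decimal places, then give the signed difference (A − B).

TTR(A) = 16/39 = 0.410
TTR(B) = 20/41 = 0.488
Difference = 0.410 − 0.488 = -0.078

-0.078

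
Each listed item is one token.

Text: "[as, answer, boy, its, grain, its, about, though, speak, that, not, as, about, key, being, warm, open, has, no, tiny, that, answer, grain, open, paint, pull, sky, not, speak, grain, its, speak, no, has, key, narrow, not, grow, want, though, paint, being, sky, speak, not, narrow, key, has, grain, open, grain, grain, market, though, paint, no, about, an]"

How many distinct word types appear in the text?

Distinct types: {about, an, answer, as, being, boy, grain, grow, has, its, key, market, narrow, no, not, open, paint, pull, sky, speak, that, though, tiny, want, warm}
V = 25

25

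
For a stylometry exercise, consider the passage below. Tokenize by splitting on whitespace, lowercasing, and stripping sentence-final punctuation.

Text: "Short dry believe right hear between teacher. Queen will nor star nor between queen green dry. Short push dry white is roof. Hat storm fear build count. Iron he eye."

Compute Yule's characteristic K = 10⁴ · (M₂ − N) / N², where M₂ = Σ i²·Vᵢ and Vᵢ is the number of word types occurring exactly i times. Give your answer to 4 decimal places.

Frequencies: dry:3, short:2, between:2, queen:2, nor:2, believe:1, right:1, hear:1, teacher:1, will:1, star:1, green:1, push:1, white:1, is:1, roof:1, hat:1, storm:1, fear:1, build:1, … (4 more, each freq 1)
N = 30. Frequency spectrum: V_1=19, V_2=4, V_3=1
M₂ = 1²·19 + 2²·4 + 3²·1 = 44
K = 10000 × (44 − 30) / 30² = 155.5556

155.5556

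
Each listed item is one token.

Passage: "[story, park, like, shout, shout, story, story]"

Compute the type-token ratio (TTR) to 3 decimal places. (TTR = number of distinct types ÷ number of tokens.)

N = 7 tokens, V = 4 types.
TTR = V / N = 4 / 7 = 0.571

0.571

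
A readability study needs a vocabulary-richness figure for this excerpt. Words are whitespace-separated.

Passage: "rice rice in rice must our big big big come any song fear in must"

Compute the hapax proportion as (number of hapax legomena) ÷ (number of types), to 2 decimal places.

Frequencies: rice:3, big:3, in:2, must:2, our:1, come:1, any:1, song:1, fear:1
Hapax count = 5; type count = 9.
Ratio = 5 / 9 = 0.56

0.56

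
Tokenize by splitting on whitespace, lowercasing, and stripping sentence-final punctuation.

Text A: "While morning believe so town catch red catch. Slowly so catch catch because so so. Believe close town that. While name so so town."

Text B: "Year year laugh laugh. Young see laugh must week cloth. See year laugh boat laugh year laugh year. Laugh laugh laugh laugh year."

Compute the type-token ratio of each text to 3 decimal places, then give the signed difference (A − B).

TTR(A) = 12/24 = 0.500
TTR(B) = 8/23 = 0.348
Difference = 0.500 − 0.348 = 0.152

0.152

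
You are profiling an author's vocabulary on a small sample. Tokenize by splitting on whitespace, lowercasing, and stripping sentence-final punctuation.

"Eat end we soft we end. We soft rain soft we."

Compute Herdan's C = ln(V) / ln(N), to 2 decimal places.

0.67

N = 11, V = 5.
ln(V) = 1.609438, ln(N) = 2.397895
C = 1.609438 / 2.397895 = 0.67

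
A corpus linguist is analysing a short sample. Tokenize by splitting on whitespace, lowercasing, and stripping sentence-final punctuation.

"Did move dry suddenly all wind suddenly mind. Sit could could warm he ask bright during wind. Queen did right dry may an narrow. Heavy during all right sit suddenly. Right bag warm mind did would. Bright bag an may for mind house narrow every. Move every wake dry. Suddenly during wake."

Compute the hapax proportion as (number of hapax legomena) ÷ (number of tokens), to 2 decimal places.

0.13

Frequencies: suddenly:4, did:3, dry:3, mind:3, during:3, right:3, move:2, all:2, wind:2, sit:2, could:2, warm:2, bright:2, may:2, an:2, narrow:2, bag:2, every:2, wake:2, he:1, … (6 more, each freq 1)
Hapax count = 7; token count = 52.
Ratio = 7 / 52 = 0.13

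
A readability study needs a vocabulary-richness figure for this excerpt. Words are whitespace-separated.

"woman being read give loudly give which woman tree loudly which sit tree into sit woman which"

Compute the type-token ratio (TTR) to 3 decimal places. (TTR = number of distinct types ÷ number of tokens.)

0.529

N = 17 tokens, V = 9 types.
TTR = V / N = 9 / 17 = 0.529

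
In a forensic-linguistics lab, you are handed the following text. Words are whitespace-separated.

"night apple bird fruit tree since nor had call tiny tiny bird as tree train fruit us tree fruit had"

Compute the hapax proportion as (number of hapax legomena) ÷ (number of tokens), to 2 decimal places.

0.40

Frequencies: fruit:3, tree:3, bird:2, had:2, tiny:2, night:1, apple:1, since:1, nor:1, call:1, as:1, train:1, us:1
Hapax count = 8; token count = 20.
Ratio = 8 / 20 = 0.40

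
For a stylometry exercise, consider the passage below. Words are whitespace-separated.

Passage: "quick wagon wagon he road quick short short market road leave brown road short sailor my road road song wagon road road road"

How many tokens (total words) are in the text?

Tokens: quick, wagon, wagon, he, road, quick, short, short, market, road, leave, brown, road, short, sailor, my, road, road, song, wagon, road, road, road
N = 23

23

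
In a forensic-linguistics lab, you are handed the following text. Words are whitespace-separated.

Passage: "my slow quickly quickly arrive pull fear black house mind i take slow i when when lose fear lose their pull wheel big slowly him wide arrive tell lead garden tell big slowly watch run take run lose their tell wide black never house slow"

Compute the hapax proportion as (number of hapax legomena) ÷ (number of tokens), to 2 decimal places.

0.18

Frequencies: slow:3, lose:3, tell:3, quickly:2, arrive:2, pull:2, fear:2, black:2, house:2, i:2, take:2, when:2, their:2, big:2, slowly:2, wide:2, run:2, my:1, mind:1, wheel:1, … (5 more, each freq 1)
Hapax count = 8; token count = 45.
Ratio = 8 / 45 = 0.18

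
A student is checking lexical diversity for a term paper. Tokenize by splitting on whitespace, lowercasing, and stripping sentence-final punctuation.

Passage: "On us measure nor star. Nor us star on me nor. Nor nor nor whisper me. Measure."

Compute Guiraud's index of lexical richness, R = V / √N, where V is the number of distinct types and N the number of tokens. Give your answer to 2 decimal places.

1.70

N = 17, V = 7.
√N = 4.123106
R = 7 / 4.123106 = 1.70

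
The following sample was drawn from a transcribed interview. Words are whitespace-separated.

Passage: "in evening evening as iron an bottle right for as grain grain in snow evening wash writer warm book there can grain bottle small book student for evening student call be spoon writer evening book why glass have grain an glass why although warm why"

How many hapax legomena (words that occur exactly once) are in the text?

12

Frequencies: evening:5, grain:4, book:3, why:3, in:2, as:2, an:2, bottle:2, for:2, writer:2, warm:2, student:2, glass:2, iron:1, right:1, snow:1, wash:1, there:1, can:1, small:1, … (5 more, each freq 1)
Hapax (freq=1): although, be, call, can, have, iron, right, small, snow, spoon, there, wash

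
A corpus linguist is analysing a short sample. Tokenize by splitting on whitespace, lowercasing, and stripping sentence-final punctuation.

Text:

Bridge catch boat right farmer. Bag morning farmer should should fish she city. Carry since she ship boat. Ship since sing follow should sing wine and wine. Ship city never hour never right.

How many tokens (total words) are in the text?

Tokens: bridge, catch, boat, right, farmer, bag, morning, farmer, should, should, fish, she, city, carry, since, she, ship, boat, ship, since, sing, follow, should, sing, wine, and, wine, ship, city, never, hour, never, right
N = 33

33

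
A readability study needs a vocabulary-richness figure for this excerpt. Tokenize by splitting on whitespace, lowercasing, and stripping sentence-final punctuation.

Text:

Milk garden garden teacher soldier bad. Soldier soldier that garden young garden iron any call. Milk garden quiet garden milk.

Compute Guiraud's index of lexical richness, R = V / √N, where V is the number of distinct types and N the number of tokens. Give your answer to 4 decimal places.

N = 20, V = 11.
√N = 4.472136
R = 11 / 4.472136 = 2.4597

2.4597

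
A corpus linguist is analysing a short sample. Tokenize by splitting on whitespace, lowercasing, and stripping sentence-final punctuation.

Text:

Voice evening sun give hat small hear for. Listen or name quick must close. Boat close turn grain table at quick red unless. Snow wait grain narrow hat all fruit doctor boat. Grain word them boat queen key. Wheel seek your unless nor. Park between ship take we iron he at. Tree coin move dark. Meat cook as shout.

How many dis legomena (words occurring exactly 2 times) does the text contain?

5

Frequencies: boat:3, grain:3, hat:2, quick:2, close:2, at:2, unless:2, voice:1, evening:1, sun:1, give:1, small:1, hear:1, for:1, listen:1, or:1, name:1, must:1, turn:1, table:1, … (30 more, each freq 1)
Words with frequency 2: at, close, hat, quick, unless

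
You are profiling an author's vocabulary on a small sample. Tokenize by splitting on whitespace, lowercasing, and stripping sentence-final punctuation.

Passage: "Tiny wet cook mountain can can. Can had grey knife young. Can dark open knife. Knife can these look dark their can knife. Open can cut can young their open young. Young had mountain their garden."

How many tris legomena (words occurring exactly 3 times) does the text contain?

2

Frequencies: can:8, knife:4, young:4, open:3, their:3, mountain:2, had:2, dark:2, tiny:1, wet:1, cook:1, grey:1, these:1, look:1, cut:1, garden:1
Words with frequency 3: open, their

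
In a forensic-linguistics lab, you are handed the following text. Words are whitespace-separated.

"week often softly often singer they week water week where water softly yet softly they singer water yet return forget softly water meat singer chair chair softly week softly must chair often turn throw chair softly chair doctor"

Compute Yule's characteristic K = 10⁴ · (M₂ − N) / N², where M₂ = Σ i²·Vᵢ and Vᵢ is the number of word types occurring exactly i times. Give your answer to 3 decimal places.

Frequencies: softly:7, chair:5, week:4, water:4, often:3, singer:3, they:2, yet:2, where:1, return:1, forget:1, meat:1, must:1, turn:1, throw:1, doctor:1
N = 38. Frequency spectrum: V_1=8, V_2=2, V_3=2, V_4=2, V_5=1, V_7=1
M₂ = 1²·8 + 2²·2 + 3²·2 + 4²·2 + 5²·1 + 7²·1 = 140
K = 10000 × (140 − 38) / 38² = 706.371

706.371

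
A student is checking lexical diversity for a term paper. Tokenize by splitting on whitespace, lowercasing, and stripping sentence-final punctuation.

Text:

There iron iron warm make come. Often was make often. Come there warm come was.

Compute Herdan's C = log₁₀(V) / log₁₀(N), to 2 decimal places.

N = 15, V = 7.
log₁₀(V) = 0.845098, log₁₀(N) = 1.176091
C = 0.845098 / 1.176091 = 0.72

0.72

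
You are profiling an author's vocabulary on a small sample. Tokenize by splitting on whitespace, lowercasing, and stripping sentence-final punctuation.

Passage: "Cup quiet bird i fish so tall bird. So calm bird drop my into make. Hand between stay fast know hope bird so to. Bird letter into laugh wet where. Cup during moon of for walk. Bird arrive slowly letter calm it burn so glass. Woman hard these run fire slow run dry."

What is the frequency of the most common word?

6

Frequencies: bird:6, so:4, cup:2, calm:2, into:2, letter:2, run:2, quiet:1, i:1, fish:1, tall:1, drop:1, my:1, make:1, hand:1, between:1, stay:1, fast:1, know:1, hope:1, … (20 more, each freq 1)
Most common: 'bird' with frequency 6.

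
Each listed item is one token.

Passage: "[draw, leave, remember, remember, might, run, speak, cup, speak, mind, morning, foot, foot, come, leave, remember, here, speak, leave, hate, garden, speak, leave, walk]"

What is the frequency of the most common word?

Frequencies: leave:4, speak:4, remember:3, foot:2, draw:1, might:1, run:1, cup:1, mind:1, morning:1, come:1, here:1, hate:1, garden:1, walk:1
Most common: 'leave' with frequency 4.

4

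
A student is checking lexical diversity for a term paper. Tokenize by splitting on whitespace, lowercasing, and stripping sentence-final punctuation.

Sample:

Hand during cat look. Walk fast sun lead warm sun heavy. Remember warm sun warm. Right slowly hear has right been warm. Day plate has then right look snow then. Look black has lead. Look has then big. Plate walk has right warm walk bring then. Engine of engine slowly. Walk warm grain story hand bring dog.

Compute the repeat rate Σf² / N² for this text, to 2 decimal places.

0.05

Frequencies: warm:6, has:5, look:4, walk:4, right:4, then:4, sun:3, hand:2, lead:2, slowly:2, plate:2, bring:2, engine:2, during:1, cat:1, fast:1, heavy:1, remember:1, hear:1, been:1, … (8 more, each freq 1)
Σf² = 173; N² = 3249
Repeat rate = 173 / 3249 = 0.05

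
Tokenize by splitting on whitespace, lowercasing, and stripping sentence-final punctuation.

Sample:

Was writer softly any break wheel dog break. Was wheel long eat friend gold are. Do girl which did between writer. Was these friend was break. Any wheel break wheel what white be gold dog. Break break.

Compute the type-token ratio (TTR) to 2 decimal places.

0.57

N = 37 tokens, V = 21 types.
TTR = V / N = 21 / 37 = 0.57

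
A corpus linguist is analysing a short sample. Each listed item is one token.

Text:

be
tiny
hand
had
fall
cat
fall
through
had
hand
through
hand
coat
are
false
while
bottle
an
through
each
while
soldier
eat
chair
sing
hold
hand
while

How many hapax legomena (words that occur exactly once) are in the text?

Frequencies: hand:4, through:3, while:3, had:2, fall:2, be:1, tiny:1, cat:1, coat:1, are:1, false:1, bottle:1, an:1, each:1, soldier:1, eat:1, chair:1, sing:1, hold:1
Hapax (freq=1): an, are, be, bottle, cat, chair, coat, each, eat, false, hold, sing, soldier, tiny

14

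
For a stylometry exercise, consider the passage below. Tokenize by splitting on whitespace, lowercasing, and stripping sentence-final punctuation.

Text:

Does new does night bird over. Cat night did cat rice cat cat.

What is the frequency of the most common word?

4

Frequencies: cat:4, does:2, night:2, new:1, bird:1, over:1, did:1, rice:1
Most common: 'cat' with frequency 4.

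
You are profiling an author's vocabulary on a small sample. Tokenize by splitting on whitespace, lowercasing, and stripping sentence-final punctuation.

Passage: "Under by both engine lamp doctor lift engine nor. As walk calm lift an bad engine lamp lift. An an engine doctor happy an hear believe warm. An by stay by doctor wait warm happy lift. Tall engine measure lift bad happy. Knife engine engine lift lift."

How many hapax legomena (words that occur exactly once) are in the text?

13

Frequencies: engine:7, lift:7, an:5, by:3, doctor:3, happy:3, lamp:2, bad:2, warm:2, under:1, both:1, nor:1, as:1, walk:1, calm:1, hear:1, believe:1, stay:1, wait:1, tall:1, … (2 more, each freq 1)
Hapax (freq=1): as, believe, both, calm, hear, knife, measure, nor, stay, tall, under, wait, walk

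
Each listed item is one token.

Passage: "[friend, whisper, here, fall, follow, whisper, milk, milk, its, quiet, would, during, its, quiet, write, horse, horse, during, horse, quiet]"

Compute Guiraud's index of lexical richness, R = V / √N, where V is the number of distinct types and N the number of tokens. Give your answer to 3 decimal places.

N = 20, V = 12.
√N = 4.472136
R = 12 / 4.472136 = 2.683

2.683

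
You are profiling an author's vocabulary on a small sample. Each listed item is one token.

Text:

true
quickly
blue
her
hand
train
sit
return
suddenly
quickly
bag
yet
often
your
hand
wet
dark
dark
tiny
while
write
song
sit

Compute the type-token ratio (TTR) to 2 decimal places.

N = 23 tokens, V = 19 types.
TTR = V / N = 19 / 23 = 0.83

0.83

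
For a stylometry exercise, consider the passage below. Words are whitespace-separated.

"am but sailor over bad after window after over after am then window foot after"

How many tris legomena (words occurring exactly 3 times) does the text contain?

Frequencies: after:4, am:2, over:2, window:2, but:1, sailor:1, bad:1, then:1, foot:1
Words with frequency 3: (none)

0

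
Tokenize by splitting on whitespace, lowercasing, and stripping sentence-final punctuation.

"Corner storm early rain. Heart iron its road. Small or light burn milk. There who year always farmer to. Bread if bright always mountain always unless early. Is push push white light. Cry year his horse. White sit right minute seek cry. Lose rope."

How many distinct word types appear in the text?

Distinct types: {always, bread, bright, burn, corner, cry, early, farmer, heart, his, horse, if, iron, is, its, light, lose, milk, minute, mountain, or, push, rain, right, road, rope, seek, sit, small, storm, there, to, unless, white, who, year}
V = 36

36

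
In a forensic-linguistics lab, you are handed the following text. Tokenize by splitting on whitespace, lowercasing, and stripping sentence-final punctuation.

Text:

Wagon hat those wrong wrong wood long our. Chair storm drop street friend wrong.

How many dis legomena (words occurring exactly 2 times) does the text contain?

0

Frequencies: wrong:3, wagon:1, hat:1, those:1, wood:1, long:1, our:1, chair:1, storm:1, drop:1, street:1, friend:1
Words with frequency 2: (none)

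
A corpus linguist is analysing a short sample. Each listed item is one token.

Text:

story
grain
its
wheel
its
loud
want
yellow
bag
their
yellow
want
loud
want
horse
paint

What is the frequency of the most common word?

3

Frequencies: want:3, its:2, loud:2, yellow:2, story:1, grain:1, wheel:1, bag:1, their:1, horse:1, paint:1
Most common: 'want' with frequency 3.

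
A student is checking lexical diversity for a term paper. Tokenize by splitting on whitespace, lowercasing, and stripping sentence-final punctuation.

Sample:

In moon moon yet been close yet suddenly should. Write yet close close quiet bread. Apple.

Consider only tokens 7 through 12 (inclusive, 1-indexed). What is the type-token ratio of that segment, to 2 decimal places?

Segment tokens 7–12: yet, suddenly, should, write, yet, close
Segment N = 6, segment V = 5.
TTR = 5 / 6 = 0.83

0.83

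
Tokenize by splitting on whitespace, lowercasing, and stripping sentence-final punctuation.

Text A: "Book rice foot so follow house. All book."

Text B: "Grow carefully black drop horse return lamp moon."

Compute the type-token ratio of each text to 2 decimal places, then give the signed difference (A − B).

-0.12

TTR(A) = 7/8 = 0.88
TTR(B) = 8/8 = 1.00
Difference = 0.88 − 1.00 = -0.12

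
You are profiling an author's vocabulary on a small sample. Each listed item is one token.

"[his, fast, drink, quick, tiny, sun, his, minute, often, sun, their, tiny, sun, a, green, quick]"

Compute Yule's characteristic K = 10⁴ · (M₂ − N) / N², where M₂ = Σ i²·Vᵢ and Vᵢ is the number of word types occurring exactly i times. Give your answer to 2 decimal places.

468.75

Frequencies: sun:3, his:2, quick:2, tiny:2, fast:1, drink:1, minute:1, often:1, their:1, a:1, green:1
N = 16. Frequency spectrum: V_1=7, V_2=3, V_3=1
M₂ = 1²·7 + 2²·3 + 3²·1 = 28
K = 10000 × (28 − 16) / 16² = 468.75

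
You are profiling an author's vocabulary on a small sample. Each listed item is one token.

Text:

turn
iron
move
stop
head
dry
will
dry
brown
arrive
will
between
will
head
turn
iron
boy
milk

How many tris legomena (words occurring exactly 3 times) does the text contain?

1

Frequencies: will:3, turn:2, iron:2, head:2, dry:2, move:1, stop:1, brown:1, arrive:1, between:1, boy:1, milk:1
Words with frequency 3: will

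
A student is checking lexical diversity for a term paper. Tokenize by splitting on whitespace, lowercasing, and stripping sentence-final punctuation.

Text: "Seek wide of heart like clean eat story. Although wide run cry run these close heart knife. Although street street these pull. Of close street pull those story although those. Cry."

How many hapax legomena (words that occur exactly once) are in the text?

Frequencies: although:3, street:3, wide:2, of:2, heart:2, story:2, run:2, cry:2, these:2, close:2, pull:2, those:2, seek:1, like:1, clean:1, eat:1, knife:1
Hapax (freq=1): clean, eat, knife, like, seek

5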